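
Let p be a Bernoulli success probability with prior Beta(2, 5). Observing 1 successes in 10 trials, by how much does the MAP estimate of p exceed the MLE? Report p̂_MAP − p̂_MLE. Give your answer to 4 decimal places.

Posterior is Beta(3, 14); MAP = (3−1)/(17−2) = 2/15 ≈ 0.13333.
MLE ignores the prior: p̂_MLE = k/n = 1/10 ≈ 0.10000.
Difference = 2/15 − 1/10 = 1/30 ≈ 0.0333.

MAP − MLE = 0.0333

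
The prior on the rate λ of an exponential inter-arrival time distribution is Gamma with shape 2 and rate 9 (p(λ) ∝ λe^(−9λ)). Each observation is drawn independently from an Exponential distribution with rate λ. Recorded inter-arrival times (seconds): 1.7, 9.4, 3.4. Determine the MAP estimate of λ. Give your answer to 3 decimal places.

λ̂_MAP = 0.170

The Exponential(rate=λ) likelihood is ∝ λ^n e^(−λΣtᵢ). Here n = 3 and Σtᵢ = 1.7 + 9.4 + 3.4 = 14.5.
Posterior ∝ λe^(−9λ) · λ^3e^(−14.5λ) = λ^4e^(−23.5λ), i.e. Gamma(5, 23.5).
Mode = (a−1)/b = 4/23.5 ≈ 0.170.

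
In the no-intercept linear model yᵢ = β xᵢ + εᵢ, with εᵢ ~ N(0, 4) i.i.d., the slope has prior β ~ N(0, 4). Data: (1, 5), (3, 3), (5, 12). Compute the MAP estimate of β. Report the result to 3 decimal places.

log p(β | y) = −Σ(yᵢ − βxᵢ)²/(2·4) − β²/(2·4) + const.
Setting the derivative to zero: Σxᵢ(yᵢ − βxᵢ)/4 − β/4 = 0, so β = Σxᵢyᵢ / (Σxᵢ² + σ²/τ²).
Σxᵢyᵢ = 1·5 + 3·3 + 5·12 = 74; Σxᵢ² = 35; σ²/τ² = 1.
β̂_MAP = 74 / (35 + 1) = 74/36 ≈ 2.056.

β̂_MAP = 2.056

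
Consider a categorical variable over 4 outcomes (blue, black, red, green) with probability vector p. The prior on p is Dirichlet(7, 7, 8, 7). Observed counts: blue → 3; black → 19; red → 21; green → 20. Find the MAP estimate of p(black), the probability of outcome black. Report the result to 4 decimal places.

MAP estimate of p(black) = 0.2841

The posterior is Dirichlet(αᵢ + nᵢ) = Dirichlet(10, 26, 29, 27).
For a Dirichlet(a₁,…,a_K) with all aᵢ > 1, the mode has j-th component (aⱼ − 1)/(Σaᵢ − K).
Here Σaᵢ = 92 and K = 4, so p(black) = (26 − 1)/(92 − 4) = 25/88 ≈ 0.2841.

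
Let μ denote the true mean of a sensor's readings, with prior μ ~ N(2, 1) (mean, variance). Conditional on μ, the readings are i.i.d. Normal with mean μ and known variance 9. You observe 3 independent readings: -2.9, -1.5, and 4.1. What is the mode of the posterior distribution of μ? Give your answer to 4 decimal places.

μ̂_MAP = 1.4750

n = 3; x̄ = ((-2.9) + (-1.5) + 4.1)/3 = -0.3/3 = -0.1.
For a Normal prior and Normal likelihood with known variance, the posterior is Normal; its mode equals its mean, the precision-weighted average.
Prior precision 1/σ₀² = 1/1 = 1; data precision n/σ² = 3/9 = 1/3.
μ̂ = (1·2 + (1/3)·(-0.1)) / (1 + 1/3) = (59/30)/(4/3) = 1.4750.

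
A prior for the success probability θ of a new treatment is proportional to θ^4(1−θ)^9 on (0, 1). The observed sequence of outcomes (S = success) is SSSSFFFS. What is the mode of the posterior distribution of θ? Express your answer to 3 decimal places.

The prior density ∝ θ^4(1−θ)^9 is the kernel of Beta(5, 10).
Data: 5 successes in 8 trials (from the sequence). The binomial likelihood contributes θ^5(1−θ)^3, so the posterior is Beta(5+5, 10+3) = Beta(10, 13).
For Beta(a, b) with a, b > 1 the mode is (a−1)/(a+b−2) = 9/21 ≈ 0.429.

θ̂_MAP = 0.429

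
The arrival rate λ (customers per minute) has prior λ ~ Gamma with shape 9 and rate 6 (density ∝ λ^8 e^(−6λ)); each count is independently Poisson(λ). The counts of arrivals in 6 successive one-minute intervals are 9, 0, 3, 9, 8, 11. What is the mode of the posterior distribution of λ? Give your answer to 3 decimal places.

λ̂_MAP = 4.000

Σxᵢ = 9+0+3+9+8+11 = 40, with n = 6.
Posterior ∝ λ^8e^(−6λ) · λ^40e^(−6λ) = λ^48e^(−12λ), i.e. Gamma(shape=49, rate=12).
The mode of a Gamma(a, b) with a ≥ 1 (shape–rate) is (a−1)/b = 48/12 ≈ 4.000.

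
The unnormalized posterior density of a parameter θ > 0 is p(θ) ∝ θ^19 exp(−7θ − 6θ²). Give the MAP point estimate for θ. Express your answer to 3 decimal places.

ℓ'(θ) = 19/θ − 7 − 12θ. Setting this to zero and multiplying by θ: 12θ² + 7θ − 19 = 0.
θ = (−7 + √(7² + 4·12·19)) / (2·12) = (−7 + √961) / 24 = (−7 + 31)/24 = 1.
ℓ''(θ) = −19/θ² − 12 < 0, confirming a maximum.

θ̂_MAP = 1.000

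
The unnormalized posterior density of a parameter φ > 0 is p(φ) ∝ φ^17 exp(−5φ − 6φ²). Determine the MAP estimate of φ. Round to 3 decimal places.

φ̂_MAP = 1.000

ℓ'(φ) = 17/φ − 5 − 12φ. Setting this to zero and multiplying by φ: 12φ² + 5φ − 17 = 0.
φ = (−5 + √(5² + 4·12·17)) / (2·12) = (−5 + √841) / 24 = (−5 + 29)/24 = 1.
ℓ''(φ) = −17/φ² − 12 < 0, confirming a maximum.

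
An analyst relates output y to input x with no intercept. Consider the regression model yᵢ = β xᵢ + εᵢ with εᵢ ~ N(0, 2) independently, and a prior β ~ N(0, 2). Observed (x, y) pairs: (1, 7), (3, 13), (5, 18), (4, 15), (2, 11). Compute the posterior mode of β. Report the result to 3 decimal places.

log p(β | y) = −Σ(yᵢ − βxᵢ)²/(2·2) − β²/(2·2) + const.
Setting the derivative to zero: Σxᵢ(yᵢ − βxᵢ)/2 − β/2 = 0, so β = Σxᵢyᵢ / (Σxᵢ² + σ²/τ²).
Σxᵢyᵢ = 1·7 + 3·13 + 5·18 + 4·15 + 2·11 = 218; Σxᵢ² = 55; σ²/τ² = 1.
β̂_MAP = 218 / (55 + 1) = 218/56 ≈ 3.893.

β̂_MAP = 3.893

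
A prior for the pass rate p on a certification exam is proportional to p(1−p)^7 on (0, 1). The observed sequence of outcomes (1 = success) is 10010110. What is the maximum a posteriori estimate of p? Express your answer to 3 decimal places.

p̂_MAP = 0.313

The prior density ∝ p(1−p)^7 is the kernel of Beta(2, 8).
Data: 4 successes in 8 trials (from the sequence). The binomial likelihood contributes p^4(1−p)^4, so the posterior is Beta(2+4, 8+4) = Beta(6, 12).
For Beta(a, b) with a, b > 1 the mode is (a−1)/(a+b−2) = 5/16 ≈ 0.313.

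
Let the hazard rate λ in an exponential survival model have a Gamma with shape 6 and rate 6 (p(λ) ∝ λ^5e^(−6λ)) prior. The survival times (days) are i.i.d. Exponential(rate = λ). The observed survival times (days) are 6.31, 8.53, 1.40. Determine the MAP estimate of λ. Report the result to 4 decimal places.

λ̂_MAP = 0.3597

The Exponential(rate=λ) likelihood is ∝ λ^n e^(−λΣtᵢ). Here n = 3 and Σtᵢ = 6.31 + 8.53 + 1.40 = 16.24.
Posterior ∝ λ^5e^(−6λ) · λ^3e^(−16.24λ) = λ^8e^(−22.24λ), i.e. Gamma(9, 22.24).
Mode = (a−1)/b = 8/22.24 ≈ 0.3597.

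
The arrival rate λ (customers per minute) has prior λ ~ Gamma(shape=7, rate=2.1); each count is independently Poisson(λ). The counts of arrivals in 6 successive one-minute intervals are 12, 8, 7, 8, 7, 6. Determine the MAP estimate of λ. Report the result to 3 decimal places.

Σxᵢ = 12+8+7+8+7+6 = 48, with n = 6.
Posterior ∝ λ^6e^(−2.1λ) · λ^48e^(−6λ) = λ^54e^(−8.1λ), i.e. Gamma(shape=55, rate=8.1).
The mode of a Gamma(a, b) with a ≥ 1 (shape–rate) is (a−1)/b = 54/8.1 ≈ 6.667.

λ̂_MAP = 6.667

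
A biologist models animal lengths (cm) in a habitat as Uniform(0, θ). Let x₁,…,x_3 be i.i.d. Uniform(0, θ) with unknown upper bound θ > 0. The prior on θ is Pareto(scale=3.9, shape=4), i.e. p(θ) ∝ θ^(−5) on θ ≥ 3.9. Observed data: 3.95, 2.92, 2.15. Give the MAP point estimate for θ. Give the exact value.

The Uniform(0, θ) likelihood is θ^(−n) for θ ≥ max(xᵢ), zero otherwise. Here max(xᵢ) = 3.95.
Posterior ∝ θ^(−5) · θ^(−3) = θ^(−8) on θ ≥ max(3.9, 3.95) = 3.95.
This density is strictly decreasing in θ, so the posterior mode lies at the lower boundary of the support.

θ̂_MAP = 3.95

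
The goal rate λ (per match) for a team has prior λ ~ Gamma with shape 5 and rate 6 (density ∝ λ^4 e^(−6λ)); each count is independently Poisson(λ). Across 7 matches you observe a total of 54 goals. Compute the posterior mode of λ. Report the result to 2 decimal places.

Σxᵢ = 54, n = 7.
Posterior ∝ λ^4e^(−6λ) · λ^54e^(−7λ) = λ^58e^(−13λ), i.e. Gamma(shape=59, rate=13).
The mode of a Gamma(a, b) with a ≥ 1 (shape–rate) is (a−1)/b = 58/13 ≈ 4.46.

λ̂_MAP = 4.46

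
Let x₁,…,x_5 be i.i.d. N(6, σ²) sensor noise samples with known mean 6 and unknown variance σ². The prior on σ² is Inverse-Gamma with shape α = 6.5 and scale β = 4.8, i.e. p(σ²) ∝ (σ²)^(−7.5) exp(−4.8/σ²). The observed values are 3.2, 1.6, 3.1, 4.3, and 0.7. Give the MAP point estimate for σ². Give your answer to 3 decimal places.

σ̂²_MAP = 3.810

Sum of squared deviations about the known mean: SS = (3.2−6)² + (1.6−6)² + (3.1−6)² + (4.3−6)² + (0.7−6)² = 66.59.
The Normal likelihood contributes (σ²)^(−n/2) exp(−SS/(2σ²)), so the posterior is Inverse-Gamma(α + n/2, β + SS/2) = Inverse-Gamma(9, 38.095).
The mode of Inverse-Gamma(a, b) is b/(a+1) = 38.095/10 ≈ 3.810.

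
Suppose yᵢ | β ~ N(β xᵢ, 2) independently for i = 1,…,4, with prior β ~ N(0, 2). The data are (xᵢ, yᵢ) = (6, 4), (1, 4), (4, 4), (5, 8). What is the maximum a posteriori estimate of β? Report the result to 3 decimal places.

β̂_MAP = 1.063

log p(β | y) = −Σ(yᵢ − βxᵢ)²/(2·2) − β²/(2·2) + const.
Setting the derivative to zero: Σxᵢ(yᵢ − βxᵢ)/2 − β/2 = 0, so β = Σxᵢyᵢ / (Σxᵢ² + σ²/τ²).
Σxᵢyᵢ = 6·4 + 1·4 + 4·4 + 5·8 = 84; Σxᵢ² = 78; σ²/τ² = 1.
β̂_MAP = 84 / (78 + 1) = 84/79 ≈ 1.063.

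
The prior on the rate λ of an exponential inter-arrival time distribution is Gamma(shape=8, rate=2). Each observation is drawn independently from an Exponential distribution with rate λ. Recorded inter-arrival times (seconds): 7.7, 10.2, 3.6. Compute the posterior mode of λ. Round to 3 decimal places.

The Exponential(rate=λ) likelihood is ∝ λ^n e^(−λΣtᵢ). Here n = 3 and Σtᵢ = 7.7 + 10.2 + 3.6 = 21.5.
Posterior ∝ λ^7e^(−2λ) · λ^3e^(−21.5λ) = λ^10e^(−23.5λ), i.e. Gamma(11, 23.5).
Mode = (a−1)/b = 10/23.5 ≈ 0.426.

λ̂_MAP = 0.426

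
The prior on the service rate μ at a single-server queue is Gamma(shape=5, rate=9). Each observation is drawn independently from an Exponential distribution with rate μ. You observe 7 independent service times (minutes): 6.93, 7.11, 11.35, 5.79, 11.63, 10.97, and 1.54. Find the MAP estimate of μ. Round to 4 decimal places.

μ̂_MAP = 0.1710

The Exponential(rate=μ) likelihood is ∝ μ^n e^(−μΣtᵢ). Here n = 7 and Σtᵢ = 6.93 + 7.11 + 11.35 + 5.79 + 11.63 + 10.97 + 1.54 = 55.32.
Posterior ∝ μ^4e^(−9μ) · μ^7e^(−55.32μ) = μ^11e^(−64.32μ), i.e. Gamma(12, 64.32).
Mode = (a−1)/b = 11/64.32 ≈ 0.1710.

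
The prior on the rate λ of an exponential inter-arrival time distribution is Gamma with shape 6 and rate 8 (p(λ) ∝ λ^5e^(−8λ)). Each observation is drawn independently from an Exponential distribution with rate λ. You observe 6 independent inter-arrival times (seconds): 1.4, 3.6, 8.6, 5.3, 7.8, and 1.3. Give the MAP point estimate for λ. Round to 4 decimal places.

λ̂_MAP = 0.3056

The Exponential(rate=λ) likelihood is ∝ λ^n e^(−λΣtᵢ). Here n = 6 and Σtᵢ = 1.4 + 3.6 + 8.6 + 5.3 + 7.8 + 1.3 = 28.
Posterior ∝ λ^5e^(−8λ) · λ^6e^(−28λ) = λ^11e^(−36λ), i.e. Gamma(12, 36).
Mode = (a−1)/b = 11/36 ≈ 0.3056.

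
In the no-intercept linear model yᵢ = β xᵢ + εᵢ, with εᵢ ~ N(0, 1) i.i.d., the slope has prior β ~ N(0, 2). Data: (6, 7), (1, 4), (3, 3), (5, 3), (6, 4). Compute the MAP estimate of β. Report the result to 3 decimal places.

log p(β | y) = −Σ(yᵢ − βxᵢ)²/(2·1) − β²/(2·2) + const.
Setting the derivative to zero: Σxᵢ(yᵢ − βxᵢ)/1 − β/2 = 0, so β = Σxᵢyᵢ / (Σxᵢ² + σ²/τ²).
Σxᵢyᵢ = 6·7 + 1·4 + 3·3 + 5·3 + 6·4 = 94; Σxᵢ² = 107; σ²/τ² = 0.5.
β̂_MAP = 94 / (107 + 0.5) = 94/107.5 ≈ 0.874.

β̂_MAP = 0.874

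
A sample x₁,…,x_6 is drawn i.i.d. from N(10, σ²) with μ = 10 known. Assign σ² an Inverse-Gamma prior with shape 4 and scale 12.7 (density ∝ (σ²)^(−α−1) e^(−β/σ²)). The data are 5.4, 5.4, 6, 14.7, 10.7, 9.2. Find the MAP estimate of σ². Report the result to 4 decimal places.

Sum of squared deviations about the known mean: SS = (5.4−10)² + (5.4−10)² + (6−10)² + (14.7−10)² + (10.7−10)² + (9.2−10)² = 81.54.
The Normal likelihood contributes (σ²)^(−n/2) exp(−SS/(2σ²)), so the posterior is Inverse-Gamma(α + n/2, β + SS/2) = Inverse-Gamma(7, 53.47).
The mode of Inverse-Gamma(a, b) is b/(a+1) = 53.47/8 ≈ 6.6838.

σ̂²_MAP = 6.6838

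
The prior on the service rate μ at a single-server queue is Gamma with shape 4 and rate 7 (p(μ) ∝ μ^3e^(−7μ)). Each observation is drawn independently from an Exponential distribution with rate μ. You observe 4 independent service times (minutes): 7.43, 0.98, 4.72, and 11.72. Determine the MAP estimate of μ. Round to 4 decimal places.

The Exponential(rate=μ) likelihood is ∝ μ^n e^(−μΣtᵢ). Here n = 4 and Σtᵢ = 7.43 + 0.98 + 4.72 + 11.72 = 24.85.
Posterior ∝ μ^3e^(−7μ) · μ^4e^(−24.85μ) = μ^7e^(−31.85μ), i.e. Gamma(8, 31.85).
Mode = (a−1)/b = 7/31.85 ≈ 0.2198.

μ̂_MAP = 0.2198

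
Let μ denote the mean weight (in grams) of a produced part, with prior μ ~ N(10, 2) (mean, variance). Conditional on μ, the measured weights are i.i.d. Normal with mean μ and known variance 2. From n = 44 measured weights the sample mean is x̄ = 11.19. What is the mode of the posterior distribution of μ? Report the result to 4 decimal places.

n = 44, x̄ = 11.19.
For a Normal prior and Normal likelihood with known variance, the posterior is Normal; its mode equals its mean, the precision-weighted average.
Prior precision 1/σ₀² = 1/2 = 0.5; data precision n/σ² = 44/2 = 22.
μ̂ = (0.5·10 + 22·11.19) / (0.5 + 22) = 251.18/22.5 = 12559/1125 ≈ 11.1636.

μ̂_MAP = 11.1636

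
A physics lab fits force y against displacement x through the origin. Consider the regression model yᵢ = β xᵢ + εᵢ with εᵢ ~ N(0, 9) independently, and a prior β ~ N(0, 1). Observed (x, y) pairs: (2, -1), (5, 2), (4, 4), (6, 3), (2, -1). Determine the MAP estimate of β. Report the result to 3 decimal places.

log p(β | y) = −Σ(yᵢ − βxᵢ)²/(2·9) − β²/(2·1) + const.
Setting the derivative to zero: Σxᵢ(yᵢ − βxᵢ)/9 − β/1 = 0, so β = Σxᵢyᵢ / (Σxᵢ² + σ²/τ²).
Σxᵢyᵢ = 2·(-1) + 5·2 + 4·4 + 6·3 + 2·(-1) = 40; Σxᵢ² = 85; σ²/τ² = 9.
β̂_MAP = 40 / (85 + 9) = 40/94 ≈ 0.426.

β̂_MAP = 0.426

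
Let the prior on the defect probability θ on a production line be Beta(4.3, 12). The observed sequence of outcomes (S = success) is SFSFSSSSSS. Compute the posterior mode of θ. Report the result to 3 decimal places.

θ̂_MAP = 0.465

Prior: Beta(4.3, 12).
Data: 8 successes in 10 trials (from the sequence). The binomial likelihood contributes θ^8(1−θ)^2, so the posterior is Beta(4.3+8, 12+2) = Beta(12.3, 14).
For Beta(a, b) with a, b > 1 the mode is (a−1)/(a+b−2) = 11.3/24.3 ≈ 0.465.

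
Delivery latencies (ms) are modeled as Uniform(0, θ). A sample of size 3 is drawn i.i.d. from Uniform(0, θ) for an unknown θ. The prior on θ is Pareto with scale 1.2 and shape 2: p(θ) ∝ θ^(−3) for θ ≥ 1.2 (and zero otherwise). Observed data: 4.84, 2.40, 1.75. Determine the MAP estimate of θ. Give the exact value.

The Uniform(0, θ) likelihood is θ^(−n) for θ ≥ max(xᵢ), zero otherwise. Here max(xᵢ) = 4.84.
Posterior ∝ θ^(−3) · θ^(−3) = θ^(−6) on θ ≥ max(1.2, 4.84) = 4.84.
This density is strictly decreasing in θ, so the posterior mode lies at the lower boundary of the support.

θ̂_MAP = 4.84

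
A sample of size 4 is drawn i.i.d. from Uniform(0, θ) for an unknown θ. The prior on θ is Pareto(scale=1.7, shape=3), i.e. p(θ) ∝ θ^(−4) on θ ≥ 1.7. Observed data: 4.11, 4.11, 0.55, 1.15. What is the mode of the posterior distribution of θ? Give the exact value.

The Uniform(0, θ) likelihood is θ^(−n) for θ ≥ max(xᵢ), zero otherwise. Here max(xᵢ) = 4.11.
Posterior ∝ θ^(−4) · θ^(−4) = θ^(−8) on θ ≥ max(1.7, 4.11) = 4.11.
This density is strictly decreasing in θ, so the posterior mode lies at the lower boundary of the support.

θ̂_MAP = 4.11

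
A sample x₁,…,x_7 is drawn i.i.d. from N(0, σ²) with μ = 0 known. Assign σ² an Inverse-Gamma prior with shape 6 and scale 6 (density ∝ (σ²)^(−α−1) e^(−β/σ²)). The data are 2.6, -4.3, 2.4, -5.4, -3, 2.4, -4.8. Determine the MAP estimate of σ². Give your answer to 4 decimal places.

σ̂²_MAP = 5.2367

Sum of squared deviations about the known mean: SS = (2.6−0)² + (-4.3−0)² + (2.4−0)² + (-5.4−0)² + (-3−0)² + (2.4−0)² + (-4.8−0)² = 97.97.
The Normal likelihood contributes (σ²)^(−n/2) exp(−SS/(2σ²)), so the posterior is Inverse-Gamma(α + n/2, β + SS/2) = Inverse-Gamma(9.5, 54.985).
The mode of Inverse-Gamma(a, b) is b/(a+1) = 54.985/10.5 ≈ 5.2367.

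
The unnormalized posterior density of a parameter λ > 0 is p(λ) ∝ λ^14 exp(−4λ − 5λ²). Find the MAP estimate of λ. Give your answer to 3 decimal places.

ℓ'(λ) = 14/λ − 4 − 10λ. Setting this to zero and multiplying by λ: 10λ² + 4λ − 14 = 0.
λ = (−4 + √(4² + 4·10·14)) / (2·10) = (−4 + √576) / 20 = (−4 + 24)/20 = 1.
ℓ''(λ) = −14/λ² − 10 < 0, confirming a maximum.

λ̂_MAP = 1.000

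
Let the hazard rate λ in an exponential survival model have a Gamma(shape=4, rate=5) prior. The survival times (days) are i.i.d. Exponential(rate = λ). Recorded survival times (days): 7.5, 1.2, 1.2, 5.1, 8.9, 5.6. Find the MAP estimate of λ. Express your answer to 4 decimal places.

λ̂_MAP = 0.2609

The Exponential(rate=λ) likelihood is ∝ λ^n e^(−λΣtᵢ). Here n = 6 and Σtᵢ = 7.5 + 1.2 + 1.2 + 5.1 + 8.9 + 5.6 = 29.5.
Posterior ∝ λ^3e^(−5λ) · λ^6e^(−29.5λ) = λ^9e^(−34.5λ), i.e. Gamma(10, 34.5).
Mode = (a−1)/b = 9/34.5 ≈ 0.2609.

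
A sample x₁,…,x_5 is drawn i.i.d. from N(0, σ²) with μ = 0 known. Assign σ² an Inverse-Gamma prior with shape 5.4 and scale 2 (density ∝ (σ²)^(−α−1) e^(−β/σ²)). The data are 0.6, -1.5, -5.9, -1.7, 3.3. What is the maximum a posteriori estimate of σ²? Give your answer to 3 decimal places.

σ̂²_MAP = 3.101

Sum of squared deviations about the known mean: SS = (0.6−0)² + (-1.5−0)² + (-5.9−0)² + (-1.7−0)² + (3.3−0)² = 51.2.
The Normal likelihood contributes (σ²)^(−n/2) exp(−SS/(2σ²)), so the posterior is Inverse-Gamma(α + n/2, β + SS/2) = Inverse-Gamma(7.9, 27.6).
The mode of Inverse-Gamma(a, b) is b/(a+1) = 27.6/8.9 ≈ 3.101.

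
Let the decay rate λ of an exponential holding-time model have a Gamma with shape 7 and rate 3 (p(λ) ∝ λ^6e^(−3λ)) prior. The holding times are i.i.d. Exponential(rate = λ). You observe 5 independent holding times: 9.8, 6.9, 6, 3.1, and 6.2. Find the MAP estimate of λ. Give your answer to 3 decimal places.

The Exponential(rate=λ) likelihood is ∝ λ^n e^(−λΣtᵢ). Here n = 5 and Σtᵢ = 9.8 + 6.9 + 6 + 3.1 + 6.2 = 32.
Posterior ∝ λ^6e^(−3λ) · λ^5e^(−32λ) = λ^11e^(−35λ), i.e. Gamma(12, 35).
Mode = (a−1)/b = 11/35 ≈ 0.314.

λ̂_MAP = 0.314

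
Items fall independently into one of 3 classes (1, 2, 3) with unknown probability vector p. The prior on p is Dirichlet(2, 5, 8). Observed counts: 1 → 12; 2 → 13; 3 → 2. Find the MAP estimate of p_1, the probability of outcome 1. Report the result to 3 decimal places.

MAP estimate: 0.333

The posterior is Dirichlet(αᵢ + nᵢ) = Dirichlet(14, 18, 10).
For a Dirichlet(a₁,…,a_K) with all aᵢ > 1, the mode has j-th component (aⱼ − 1)/(Σaᵢ − K).
Here Σaᵢ = 42 and K = 3, so p_1 = (14 − 1)/(42 − 3) = 13/39 ≈ 0.333.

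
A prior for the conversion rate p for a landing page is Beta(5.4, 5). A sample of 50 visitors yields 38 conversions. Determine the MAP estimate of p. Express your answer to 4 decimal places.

p̂_MAP = 0.7260

Prior: Beta(5.4, 5).
Data: 38 successes in 50 trials. The binomial likelihood contributes p^38(1−p)^12, so the posterior is Beta(5.4+38, 5+12) = Beta(43.4, 17).
For Beta(a, b) with a, b > 1 the mode is (a−1)/(a+b−2) = 42.4/58.4 ≈ 0.7260.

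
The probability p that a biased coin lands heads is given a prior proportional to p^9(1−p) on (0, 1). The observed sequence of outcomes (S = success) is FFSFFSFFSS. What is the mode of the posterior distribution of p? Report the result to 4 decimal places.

p̂_MAP = 0.6500

The prior density ∝ p^9(1−p)^1 is the kernel of Beta(10, 2).
Data: 4 successes in 10 trials (from the sequence). The binomial likelihood contributes p^4(1−p)^6, so the posterior is Beta(10+4, 2+6) = Beta(14, 8).
For Beta(a, b) with a, b > 1 the mode is (a−1)/(a+b−2) = 13/20 ≈ 0.6500.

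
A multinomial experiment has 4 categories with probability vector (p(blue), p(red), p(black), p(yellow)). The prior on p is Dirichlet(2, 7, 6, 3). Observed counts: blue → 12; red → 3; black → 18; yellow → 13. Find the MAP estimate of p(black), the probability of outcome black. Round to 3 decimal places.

MAP estimate of p(black) = 0.383

The posterior is Dirichlet(αᵢ + nᵢ) = Dirichlet(14, 10, 24, 16).
For a Dirichlet(a₁,…,a_K) with all aᵢ > 1, the mode has j-th component (aⱼ − 1)/(Σaᵢ − K).
Here Σaᵢ = 64 and K = 4, so p(black) = (24 − 1)/(64 − 4) = 23/60 ≈ 0.383.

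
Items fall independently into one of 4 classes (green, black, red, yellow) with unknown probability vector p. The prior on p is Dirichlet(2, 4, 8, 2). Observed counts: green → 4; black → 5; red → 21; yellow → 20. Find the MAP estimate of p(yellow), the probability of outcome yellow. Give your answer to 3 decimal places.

The posterior is Dirichlet(αᵢ + nᵢ) = Dirichlet(6, 9, 29, 22).
For a Dirichlet(a₁,…,a_K) with all aᵢ > 1, the mode has j-th component (aⱼ − 1)/(Σaᵢ − K).
Here Σaᵢ = 66 and K = 4, so p(yellow) = (22 − 1)/(66 − 4) = 21/62 ≈ 0.339.

MAP estimate of p(yellow) = 0.339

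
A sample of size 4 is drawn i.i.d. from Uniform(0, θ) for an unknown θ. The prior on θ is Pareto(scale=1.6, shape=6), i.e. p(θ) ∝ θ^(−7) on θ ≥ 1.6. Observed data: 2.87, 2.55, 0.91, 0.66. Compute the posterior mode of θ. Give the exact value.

The Uniform(0, θ) likelihood is θ^(−n) for θ ≥ max(xᵢ), zero otherwise. Here max(xᵢ) = 2.87.
Posterior ∝ θ^(−7) · θ^(−4) = θ^(−11) on θ ≥ max(1.6, 2.87) = 2.87.
This density is strictly decreasing in θ, so the posterior mode lies at the lower boundary of the support.

θ̂_MAP = 2.87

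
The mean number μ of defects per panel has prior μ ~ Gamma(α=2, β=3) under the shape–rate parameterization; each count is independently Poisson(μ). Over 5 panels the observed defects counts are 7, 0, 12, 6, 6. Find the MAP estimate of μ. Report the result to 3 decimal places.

Σxᵢ = 7+0+12+6+6 = 31, with n = 5.
Posterior ∝ μe^(−3μ) · μ^31e^(−5μ) = μ^32e^(−8μ), i.e. Gamma(shape=33, rate=8).
The mode of a Gamma(a, b) with a ≥ 1 (shape–rate) is (a−1)/b = 32/8 ≈ 4.000.

μ̂_MAP = 4.000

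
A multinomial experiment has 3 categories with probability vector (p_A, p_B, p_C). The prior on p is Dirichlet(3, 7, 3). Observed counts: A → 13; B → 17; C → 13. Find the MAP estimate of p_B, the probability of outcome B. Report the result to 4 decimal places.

The posterior is Dirichlet(αᵢ + nᵢ) = Dirichlet(16, 24, 16).
For a Dirichlet(a₁,…,a_K) with all aᵢ > 1, the mode has j-th component (aⱼ − 1)/(Σaᵢ − K).
Here Σaᵢ = 56 and K = 3, so p_B = (24 − 1)/(56 − 3) = 23/53 ≈ 0.4340.

MAP estimate of p_B = 0.4340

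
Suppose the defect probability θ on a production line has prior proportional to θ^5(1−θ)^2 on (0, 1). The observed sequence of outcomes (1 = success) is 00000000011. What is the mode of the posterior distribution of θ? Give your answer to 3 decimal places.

The prior density ∝ θ^5(1−θ)^2 is the kernel of Beta(6, 3).
Data: 2 successes in 11 trials (from the sequence). The binomial likelihood contributes θ^2(1−θ)^9, so the posterior is Beta(6+2, 3+9) = Beta(8, 12).
For Beta(a, b) with a, b > 1 the mode is (a−1)/(a+b−2) = 7/18 ≈ 0.389.

θ̂_MAP = 0.389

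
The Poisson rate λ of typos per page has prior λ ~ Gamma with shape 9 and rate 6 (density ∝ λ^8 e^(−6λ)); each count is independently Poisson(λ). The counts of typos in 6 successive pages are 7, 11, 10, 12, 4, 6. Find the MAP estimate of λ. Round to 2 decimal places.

λ̂_MAP = 4.83

Σxᵢ = 7+11+10+12+4+6 = 50, with n = 6.
Posterior ∝ λ^8e^(−6λ) · λ^50e^(−6λ) = λ^58e^(−12λ), i.e. Gamma(shape=59, rate=12).
The mode of a Gamma(a, b) with a ≥ 1 (shape–rate) is (a−1)/b = 58/12 ≈ 4.83.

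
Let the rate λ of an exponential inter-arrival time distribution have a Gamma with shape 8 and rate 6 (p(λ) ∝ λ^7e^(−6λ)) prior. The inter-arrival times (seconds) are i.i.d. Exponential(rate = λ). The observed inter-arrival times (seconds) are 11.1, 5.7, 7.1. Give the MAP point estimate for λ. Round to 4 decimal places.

λ̂_MAP = 0.3344

The Exponential(rate=λ) likelihood is ∝ λ^n e^(−λΣtᵢ). Here n = 3 and Σtᵢ = 11.1 + 5.7 + 7.1 = 23.9.
Posterior ∝ λ^7e^(−6λ) · λ^3e^(−23.9λ) = λ^10e^(−29.9λ), i.e. Gamma(11, 29.9).
Mode = (a−1)/b = 10/29.9 ≈ 0.3344.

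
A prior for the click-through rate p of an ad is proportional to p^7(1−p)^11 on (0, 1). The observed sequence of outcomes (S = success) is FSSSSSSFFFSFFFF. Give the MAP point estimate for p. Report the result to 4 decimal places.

p̂_MAP = 0.4242

The prior density ∝ p^7(1−p)^11 is the kernel of Beta(8, 12).
Data: 7 successes in 15 trials (from the sequence). The binomial likelihood contributes p^7(1−p)^8, so the posterior is Beta(8+7, 12+8) = Beta(15, 20).
For Beta(a, b) with a, b > 1 the mode is (a−1)/(a+b−2) = 14/33 ≈ 0.4242.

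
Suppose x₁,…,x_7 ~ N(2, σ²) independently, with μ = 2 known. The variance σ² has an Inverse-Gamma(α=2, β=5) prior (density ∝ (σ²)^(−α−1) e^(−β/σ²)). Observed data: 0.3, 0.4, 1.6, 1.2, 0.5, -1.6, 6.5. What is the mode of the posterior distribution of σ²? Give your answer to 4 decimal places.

σ̂²_MAP = 3.9777

Sum of squared deviations about the known mean: SS = (0.3−2)² + (0.4−2)² + (1.6−2)² + (1.2−2)² + (0.5−2)² + (-1.6−2)² + (6.5−2)² = 41.71.
The Normal likelihood contributes (σ²)^(−n/2) exp(−SS/(2σ²)), so the posterior is Inverse-Gamma(α + n/2, β + SS/2) = Inverse-Gamma(5.5, 25.855).
The mode of Inverse-Gamma(a, b) is b/(a+1) = 25.855/6.5 ≈ 3.9777.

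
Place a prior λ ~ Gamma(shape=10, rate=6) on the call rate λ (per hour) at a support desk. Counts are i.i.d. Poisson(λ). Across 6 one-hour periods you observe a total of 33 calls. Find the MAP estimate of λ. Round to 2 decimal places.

λ̂_MAP = 3.50

Σxᵢ = 33, n = 6.
Posterior ∝ λ^9e^(−6λ) · λ^33e^(−6λ) = λ^42e^(−12λ), i.e. Gamma(shape=43, rate=12).
The mode of a Gamma(a, b) with a ≥ 1 (shape–rate) is (a−1)/b = 42/12 ≈ 3.50.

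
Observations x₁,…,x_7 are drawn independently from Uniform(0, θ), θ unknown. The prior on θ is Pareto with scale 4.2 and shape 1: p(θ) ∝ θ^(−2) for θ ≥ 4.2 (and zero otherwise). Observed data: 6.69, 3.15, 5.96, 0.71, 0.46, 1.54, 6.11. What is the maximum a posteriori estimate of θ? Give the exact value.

The Uniform(0, θ) likelihood is θ^(−n) for θ ≥ max(xᵢ), zero otherwise. Here max(xᵢ) = 6.69.
Posterior ∝ θ^(−2) · θ^(−7) = θ^(−9) on θ ≥ max(4.2, 6.69) = 6.69.
This density is strictly decreasing in θ, so the posterior mode lies at the lower boundary of the support.

θ̂_MAP = 6.69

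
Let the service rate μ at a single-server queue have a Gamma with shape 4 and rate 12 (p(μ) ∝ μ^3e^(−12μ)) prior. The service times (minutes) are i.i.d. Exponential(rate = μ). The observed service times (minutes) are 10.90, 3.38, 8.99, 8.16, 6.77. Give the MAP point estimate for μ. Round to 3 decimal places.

μ̂_MAP = 0.159

The Exponential(rate=μ) likelihood is ∝ μ^n e^(−μΣtᵢ). Here n = 5 and Σtᵢ = 10.90 + 3.38 + 8.99 + 8.16 + 6.77 = 38.20.
Posterior ∝ μ^3e^(−12μ) · μ^5e^(−38.20μ) = μ^8e^(−50.20μ), i.e. Gamma(9, 50.20).
Mode = (a−1)/b = 8/50.20 ≈ 0.159.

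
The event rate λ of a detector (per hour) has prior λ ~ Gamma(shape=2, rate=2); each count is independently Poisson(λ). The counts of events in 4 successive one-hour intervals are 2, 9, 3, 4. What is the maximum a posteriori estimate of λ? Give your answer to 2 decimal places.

Σxᵢ = 2+9+3+4 = 18, with n = 4.
Posterior ∝ λe^(−2λ) · λ^18e^(−4λ) = λ^19e^(−6λ), i.e. Gamma(shape=20, rate=6).
The mode of a Gamma(a, b) with a ≥ 1 (shape–rate) is (a−1)/b = 19/6 ≈ 3.17.

λ̂_MAP = 3.17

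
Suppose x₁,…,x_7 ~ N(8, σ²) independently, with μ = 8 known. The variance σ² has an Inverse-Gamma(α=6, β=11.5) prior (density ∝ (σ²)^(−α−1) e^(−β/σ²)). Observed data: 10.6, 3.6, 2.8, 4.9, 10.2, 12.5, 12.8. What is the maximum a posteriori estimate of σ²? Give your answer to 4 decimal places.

σ̂²_MAP = 6.3762

Sum of squared deviations about the known mean: SS = (10.6−8)² + (3.6−8)² + (2.8−8)² + (4.9−8)² + (10.2−8)² + (12.5−8)² + (12.8−8)² = 110.9.
The Normal likelihood contributes (σ²)^(−n/2) exp(−SS/(2σ²)), so the posterior is Inverse-Gamma(α + n/2, β + SS/2) = Inverse-Gamma(9.5, 66.95).
The mode of Inverse-Gamma(a, b) is b/(a+1) = 66.95/10.5 ≈ 6.3762.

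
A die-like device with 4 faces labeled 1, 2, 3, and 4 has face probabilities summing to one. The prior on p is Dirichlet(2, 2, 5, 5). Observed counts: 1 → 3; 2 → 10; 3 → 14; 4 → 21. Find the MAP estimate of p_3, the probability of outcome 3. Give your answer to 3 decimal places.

The posterior is Dirichlet(αᵢ + nᵢ) = Dirichlet(5, 12, 19, 26).
For a Dirichlet(a₁,…,a_K) with all aᵢ > 1, the mode has j-th component (aⱼ − 1)/(Σaᵢ − K).
Here Σaᵢ = 62 and K = 4, so p_3 = (19 − 1)/(62 − 4) = 18/58 ≈ 0.310.

MAP estimate: 0.310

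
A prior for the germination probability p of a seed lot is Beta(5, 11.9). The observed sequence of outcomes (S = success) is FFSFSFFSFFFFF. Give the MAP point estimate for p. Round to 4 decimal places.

p̂_MAP = 0.2509

Prior: Beta(5, 11.9).
Data: 3 successes in 13 trials (from the sequence). The binomial likelihood contributes p^3(1−p)^10, so the posterior is Beta(5+3, 11.9+10) = Beta(8, 21.9).
For Beta(a, b) with a, b > 1 the mode is (a−1)/(a+b−2) = 7/27.9 ≈ 0.2509.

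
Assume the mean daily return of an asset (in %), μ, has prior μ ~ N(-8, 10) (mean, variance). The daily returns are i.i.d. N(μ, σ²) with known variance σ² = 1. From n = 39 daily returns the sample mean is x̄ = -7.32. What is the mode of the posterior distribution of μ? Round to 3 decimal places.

n = 39, x̄ = -7.32.
For a Normal prior and Normal likelihood with known variance, the posterior is Normal; its mode equals its mean, the precision-weighted average.
Prior precision 1/σ₀² = 1/10 = 0.1; data precision n/σ² = 39/1 = 39.
μ̂ = (0.1·(-8) + 39·(-7.32)) / (0.1 + 39) = (-286.28)/39.1 = -842/115 ≈ -7.322.

μ̂_MAP = -7.322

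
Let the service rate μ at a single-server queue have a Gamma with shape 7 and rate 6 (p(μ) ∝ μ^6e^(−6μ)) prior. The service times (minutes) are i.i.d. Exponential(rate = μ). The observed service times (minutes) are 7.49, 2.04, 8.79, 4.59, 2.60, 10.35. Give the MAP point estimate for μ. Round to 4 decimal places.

The Exponential(rate=μ) likelihood is ∝ μ^n e^(−μΣtᵢ). Here n = 6 and Σtᵢ = 7.49 + 2.04 + 8.79 + 4.59 + 2.60 + 10.35 = 35.86.
Posterior ∝ μ^6e^(−6μ) · μ^6e^(−35.86μ) = μ^12e^(−41.86μ), i.e. Gamma(13, 41.86).
Mode = (a−1)/b = 12/41.86 ≈ 0.2867.

μ̂_MAP = 0.2867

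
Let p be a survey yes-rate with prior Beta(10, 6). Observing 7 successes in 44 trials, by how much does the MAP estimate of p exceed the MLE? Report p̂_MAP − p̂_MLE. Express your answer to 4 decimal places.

Posterior is Beta(17, 43); MAP = (17−1)/(60−2) = 16/58 ≈ 0.27586.
MLE ignores the prior: p̂_MLE = k/n = 7/44 ≈ 0.15909.
Difference = 16/58 − 7/44 = 149/1276 ≈ 0.1168.

MAP − MLE = 0.1168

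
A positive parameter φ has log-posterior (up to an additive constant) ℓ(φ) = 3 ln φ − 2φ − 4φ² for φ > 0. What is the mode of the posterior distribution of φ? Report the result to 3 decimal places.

φ̂_MAP = 0.500

ℓ'(φ) = 3/φ − 2 − 8φ. Setting this to zero and multiplying by φ: 8φ² + 2φ − 3 = 0.
φ = (−2 + √(2² + 4·8·3)) / (2·8) = (−2 + √100) / 16 = (−2 + 10)/16 = 1/2.
ℓ''(φ) = −3/φ² − 8 < 0, confirming a maximum.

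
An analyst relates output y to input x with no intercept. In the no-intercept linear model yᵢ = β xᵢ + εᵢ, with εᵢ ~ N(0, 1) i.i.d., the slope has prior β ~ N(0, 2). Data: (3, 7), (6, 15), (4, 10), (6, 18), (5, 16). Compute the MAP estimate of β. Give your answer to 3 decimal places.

β̂_MAP = 2.767

log p(β | y) = −Σ(yᵢ − βxᵢ)²/(2·1) − β²/(2·2) + const.
Setting the derivative to zero: Σxᵢ(yᵢ − βxᵢ)/1 − β/2 = 0, so β = Σxᵢyᵢ / (Σxᵢ² + σ²/τ²).
Σxᵢyᵢ = 3·7 + 6·15 + 4·10 + 6·18 + 5·16 = 339; Σxᵢ² = 122; σ²/τ² = 0.5.
β̂_MAP = 339 / (122 + 0.5) = 339/122.5 ≈ 2.767.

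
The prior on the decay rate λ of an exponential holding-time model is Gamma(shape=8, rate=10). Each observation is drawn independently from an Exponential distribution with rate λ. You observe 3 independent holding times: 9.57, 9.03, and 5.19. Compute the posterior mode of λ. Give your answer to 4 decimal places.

λ̂_MAP = 0.2959

The Exponential(rate=λ) likelihood is ∝ λ^n e^(−λΣtᵢ). Here n = 3 and Σtᵢ = 9.57 + 9.03 + 5.19 = 23.79.
Posterior ∝ λ^7e^(−10λ) · λ^3e^(−23.79λ) = λ^10e^(−33.79λ), i.e. Gamma(11, 33.79).
Mode = (a−1)/b = 10/33.79 ≈ 0.2959.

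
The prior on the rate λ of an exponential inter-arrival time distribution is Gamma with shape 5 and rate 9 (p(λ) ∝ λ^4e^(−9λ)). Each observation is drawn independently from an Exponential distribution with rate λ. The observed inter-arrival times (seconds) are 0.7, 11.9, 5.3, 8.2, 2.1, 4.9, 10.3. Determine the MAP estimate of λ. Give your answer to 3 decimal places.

λ̂_MAP = 0.210

The Exponential(rate=λ) likelihood is ∝ λ^n e^(−λΣtᵢ). Here n = 7 and Σtᵢ = 0.7 + 11.9 + 5.3 + 8.2 + 2.1 + 4.9 + 10.3 = 43.4.
Posterior ∝ λ^4e^(−9λ) · λ^7e^(−43.4λ) = λ^11e^(−52.4λ), i.e. Gamma(12, 52.4).
Mode = (a−1)/b = 11/52.4 ≈ 0.210.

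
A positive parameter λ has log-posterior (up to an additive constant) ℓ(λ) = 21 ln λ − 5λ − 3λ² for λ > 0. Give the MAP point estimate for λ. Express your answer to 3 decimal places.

ℓ'(λ) = 21/λ − 5 − 6λ. Setting this to zero and multiplying by λ: 6λ² + 5λ − 21 = 0.
λ = (−5 + √(5² + 4·6·21)) / (2·6) = (−5 + √529) / 12 = (−5 + 23)/12 = 3/2.
ℓ''(λ) = −21/λ² − 6 < 0, confirming a maximum.

λ̂_MAP = 1.500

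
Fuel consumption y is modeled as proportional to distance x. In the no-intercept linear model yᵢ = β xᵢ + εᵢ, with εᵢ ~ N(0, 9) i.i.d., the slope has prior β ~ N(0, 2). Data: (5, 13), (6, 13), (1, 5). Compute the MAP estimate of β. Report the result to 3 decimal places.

β̂_MAP = 2.226

log p(β | y) = −Σ(yᵢ − βxᵢ)²/(2·9) − β²/(2·2) + const.
Setting the derivative to zero: Σxᵢ(yᵢ − βxᵢ)/9 − β/2 = 0, so β = Σxᵢyᵢ / (Σxᵢ² + σ²/τ²).
Σxᵢyᵢ = 5·13 + 6·13 + 1·5 = 148; Σxᵢ² = 62; σ²/τ² = 4.5.
β̂_MAP = 148 / (62 + 4.5) = 148/66.5 ≈ 2.226.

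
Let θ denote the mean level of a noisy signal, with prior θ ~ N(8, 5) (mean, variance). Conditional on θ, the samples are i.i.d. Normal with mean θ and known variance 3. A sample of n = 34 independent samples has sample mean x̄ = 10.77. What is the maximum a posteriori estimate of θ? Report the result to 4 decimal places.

θ̂_MAP = 10.7220

n = 34, x̄ = 10.77.
For a Normal prior and Normal likelihood with known variance, the posterior is Normal; its mode equals its mean, the precision-weighted average.
Prior precision 1/σ₀² = 1/5 = 0.2; data precision n/σ² = 34/3.
θ̂ = (0.2·8 + (34/3)·10.77) / (0.2 + 34/3) = 123.66/(173/15) = 18549/1730 ≈ 10.7220.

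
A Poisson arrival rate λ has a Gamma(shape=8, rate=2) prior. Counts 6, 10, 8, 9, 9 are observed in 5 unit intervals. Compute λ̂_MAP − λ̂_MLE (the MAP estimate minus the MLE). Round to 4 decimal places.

Σxᵢ = 42. Posterior is Gamma(50, 7); MAP = (50−1)/7 = 49/7 ≈ 7.00000.
MLE = x̄ = 42/5 ≈ 8.40000.
Difference = 49/7 − 42/5 = -7/5 ≈ -1.4000.

MAP − MLE = -1.4000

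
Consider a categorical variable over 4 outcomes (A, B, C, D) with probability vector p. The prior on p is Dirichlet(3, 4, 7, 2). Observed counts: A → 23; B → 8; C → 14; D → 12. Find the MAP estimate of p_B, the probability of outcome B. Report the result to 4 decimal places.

MAP estimate of p_B = 0.1594

The posterior is Dirichlet(αᵢ + nᵢ) = Dirichlet(26, 12, 21, 14).
For a Dirichlet(a₁,…,a_K) with all aᵢ > 1, the mode has j-th component (aⱼ − 1)/(Σaᵢ − K).
Here Σaᵢ = 73 and K = 4, so p_B = (12 − 1)/(73 − 4) = 11/69 ≈ 0.1594.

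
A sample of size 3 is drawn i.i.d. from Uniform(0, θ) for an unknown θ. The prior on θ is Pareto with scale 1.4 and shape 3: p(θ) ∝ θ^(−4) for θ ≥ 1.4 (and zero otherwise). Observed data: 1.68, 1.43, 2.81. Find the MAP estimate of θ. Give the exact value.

The Uniform(0, θ) likelihood is θ^(−n) for θ ≥ max(xᵢ), zero otherwise. Here max(xᵢ) = 2.81.
Posterior ∝ θ^(−4) · θ^(−3) = θ^(−7) on θ ≥ max(1.4, 2.81) = 2.81.
This density is strictly decreasing in θ, so the posterior mode lies at the lower boundary of the support.

θ̂_MAP = 2.81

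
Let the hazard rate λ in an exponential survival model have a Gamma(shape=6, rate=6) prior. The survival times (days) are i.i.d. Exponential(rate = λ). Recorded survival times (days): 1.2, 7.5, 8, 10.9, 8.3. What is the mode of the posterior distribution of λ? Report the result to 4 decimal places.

λ̂_MAP = 0.2387

The Exponential(rate=λ) likelihood is ∝ λ^n e^(−λΣtᵢ). Here n = 5 and Σtᵢ = 1.2 + 7.5 + 8 + 10.9 + 8.3 = 35.9.
Posterior ∝ λ^5e^(−6λ) · λ^5e^(−35.9λ) = λ^10e^(−41.9λ), i.e. Gamma(11, 41.9).
Mode = (a−1)/b = 10/41.9 ≈ 0.2387.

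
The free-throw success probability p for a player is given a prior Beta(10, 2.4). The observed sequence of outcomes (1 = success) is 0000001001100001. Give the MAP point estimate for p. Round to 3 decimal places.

Prior: Beta(10, 2.4).
Data: 4 successes in 16 trials (from the sequence). The binomial likelihood contributes p^4(1−p)^12, so the posterior is Beta(10+4, 2.4+12) = Beta(14, 14.4).
For Beta(a, b) with a, b > 1 the mode is (a−1)/(a+b−2) = 13/26.4 ≈ 0.492.

p̂_MAP = 0.492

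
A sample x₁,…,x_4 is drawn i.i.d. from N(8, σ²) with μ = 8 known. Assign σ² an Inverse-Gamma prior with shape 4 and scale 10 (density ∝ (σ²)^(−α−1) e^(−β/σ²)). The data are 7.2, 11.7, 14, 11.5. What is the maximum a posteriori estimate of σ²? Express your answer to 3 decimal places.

σ̂²_MAP = 5.899

Sum of squared deviations about the known mean: SS = (7.2−8)² + (11.7−8)² + (14−8)² + (11.5−8)² = 62.58.
The Normal likelihood contributes (σ²)^(−n/2) exp(−SS/(2σ²)), so the posterior is Inverse-Gamma(α + n/2, β + SS/2) = Inverse-Gamma(6, 41.29).
The mode of Inverse-Gamma(a, b) is b/(a+1) = 41.29/7 ≈ 5.899.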